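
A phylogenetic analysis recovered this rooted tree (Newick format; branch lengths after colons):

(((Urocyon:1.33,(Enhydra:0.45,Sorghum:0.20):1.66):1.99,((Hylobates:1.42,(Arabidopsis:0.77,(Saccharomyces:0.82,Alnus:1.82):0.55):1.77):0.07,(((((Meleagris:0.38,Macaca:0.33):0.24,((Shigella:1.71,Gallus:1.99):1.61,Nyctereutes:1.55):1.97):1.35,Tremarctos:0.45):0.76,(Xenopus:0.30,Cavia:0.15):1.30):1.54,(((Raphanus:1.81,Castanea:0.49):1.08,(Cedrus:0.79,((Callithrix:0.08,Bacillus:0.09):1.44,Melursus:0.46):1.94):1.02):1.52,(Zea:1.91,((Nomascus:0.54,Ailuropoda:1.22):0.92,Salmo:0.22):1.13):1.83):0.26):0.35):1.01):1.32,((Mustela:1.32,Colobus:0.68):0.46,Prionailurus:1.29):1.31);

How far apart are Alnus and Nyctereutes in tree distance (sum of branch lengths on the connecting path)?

11.73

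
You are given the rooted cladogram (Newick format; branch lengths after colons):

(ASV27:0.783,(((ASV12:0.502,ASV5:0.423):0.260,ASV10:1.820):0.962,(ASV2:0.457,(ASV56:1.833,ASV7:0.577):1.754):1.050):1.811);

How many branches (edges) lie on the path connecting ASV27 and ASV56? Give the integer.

The MRCA of ASV27 and ASV56 is the root of the tree.
From ASV27 up to that node: 1 branch. From ASV56 up to the same node: 4 branches. Total: 1 + 4 = 5.

5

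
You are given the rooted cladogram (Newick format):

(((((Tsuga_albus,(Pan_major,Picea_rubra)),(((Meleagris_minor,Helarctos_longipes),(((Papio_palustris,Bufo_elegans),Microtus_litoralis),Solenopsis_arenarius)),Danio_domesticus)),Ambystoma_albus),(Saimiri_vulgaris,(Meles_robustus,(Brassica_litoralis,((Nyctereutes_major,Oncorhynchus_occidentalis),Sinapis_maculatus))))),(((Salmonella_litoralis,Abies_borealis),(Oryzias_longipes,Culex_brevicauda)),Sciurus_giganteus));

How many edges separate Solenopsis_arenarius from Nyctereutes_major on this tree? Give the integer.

12

The MRCA of Solenopsis_arenarius and Nyctereutes_major is the node subtending ((((Tsuga_albus,(Pan_major,Picea_rubra)),(((Meleagris_minor,Helarctos_longipes),(((Papio_palustris,Bufo_elegans),Microtus_litoralis),Solenopsis_arenarius)),Danio_domesticus)),Ambystoma_albus),(Saimiri_vulgaris,(Meles_robustus,(Brassica_litoralis,((Nyctereutes_major,Oncorhynchus_occidentalis),Sinapis_maculatus))))).
From Solenopsis_arenarius up to that node: 6 branches. From Nyctereutes_major up to the same node: 6 branches. Total: 6 + 6 = 12.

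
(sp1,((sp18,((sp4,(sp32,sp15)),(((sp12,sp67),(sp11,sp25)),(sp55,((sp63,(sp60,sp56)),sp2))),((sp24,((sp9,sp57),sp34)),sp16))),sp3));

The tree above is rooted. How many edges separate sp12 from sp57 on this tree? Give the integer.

The MRCA of sp12 and sp57 is the node subtending ((sp4,(sp32,sp15)),(((sp12,sp67),(sp11,sp25)),(sp55,((sp63,(sp60,sp56)),sp2))),((sp24,((sp9,sp57),sp34)),sp16)).
From sp12 up to that node: 4 branches. From sp57 up to the same node: 5 branches. Total: 4 + 5 = 9.

9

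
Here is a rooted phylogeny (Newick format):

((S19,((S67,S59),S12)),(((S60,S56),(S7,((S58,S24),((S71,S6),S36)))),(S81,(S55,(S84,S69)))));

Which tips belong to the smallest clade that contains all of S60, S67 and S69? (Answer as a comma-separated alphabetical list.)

S12, S19, S24, S36, S55, S56, S58, S59, S6, S60, S67, S69, S7, S71, S81, S84

Tracing S60: it sits inside (S60,S56).
Tracing S67: it sits inside (S67,S59).
Tracing S69: it sits inside (S84,S69).
The smallest clade enclosing all 3 is the whole tree (their MRCA is the root), so the answer is all 16 tips in alphabetical order.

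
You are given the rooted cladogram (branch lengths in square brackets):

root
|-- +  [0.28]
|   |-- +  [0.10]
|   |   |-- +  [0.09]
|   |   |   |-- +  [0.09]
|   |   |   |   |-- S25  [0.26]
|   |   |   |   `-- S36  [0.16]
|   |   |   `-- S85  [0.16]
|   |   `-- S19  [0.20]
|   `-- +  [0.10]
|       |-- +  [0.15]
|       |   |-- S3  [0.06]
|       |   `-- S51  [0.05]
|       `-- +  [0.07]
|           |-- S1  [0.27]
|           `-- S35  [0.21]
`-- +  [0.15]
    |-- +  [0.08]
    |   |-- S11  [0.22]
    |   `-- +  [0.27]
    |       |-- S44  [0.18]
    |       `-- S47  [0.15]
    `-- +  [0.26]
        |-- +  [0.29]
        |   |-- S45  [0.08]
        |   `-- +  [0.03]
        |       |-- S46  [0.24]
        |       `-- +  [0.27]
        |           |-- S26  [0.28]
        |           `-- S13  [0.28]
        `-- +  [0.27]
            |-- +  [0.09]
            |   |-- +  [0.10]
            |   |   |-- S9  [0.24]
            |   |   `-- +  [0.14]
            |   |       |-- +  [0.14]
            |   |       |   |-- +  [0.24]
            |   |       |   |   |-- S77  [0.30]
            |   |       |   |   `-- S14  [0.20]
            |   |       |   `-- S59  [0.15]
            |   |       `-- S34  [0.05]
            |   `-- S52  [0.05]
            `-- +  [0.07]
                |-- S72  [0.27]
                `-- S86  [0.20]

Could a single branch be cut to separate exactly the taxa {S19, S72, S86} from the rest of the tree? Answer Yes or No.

The MRCA of the listed taxa is the root, so the smallest clade containing them is the whole tree.
That clade also contains S1, S11, S13, S14, S25, S26, S3, S34, S35, S36, S44, S45, S46, S47, S51, S52, S59, S77, S85, S9, which are not in the proposed group, so the group is not monophyletic.

No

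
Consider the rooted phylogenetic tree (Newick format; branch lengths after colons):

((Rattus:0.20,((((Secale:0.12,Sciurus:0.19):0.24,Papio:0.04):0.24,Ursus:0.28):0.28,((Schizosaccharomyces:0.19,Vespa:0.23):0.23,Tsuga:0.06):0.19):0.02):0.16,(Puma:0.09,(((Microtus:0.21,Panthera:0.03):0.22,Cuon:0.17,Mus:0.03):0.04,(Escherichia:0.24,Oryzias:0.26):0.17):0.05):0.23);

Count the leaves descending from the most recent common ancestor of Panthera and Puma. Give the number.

7

The MRCA of Panthera and Puma is the node subtending (Puma,(((Microtus,Panthera),Cuon,Mus),(Escherichia,Oryzias))).
That clade contains 7 terminal taxa: Cuon, Escherichia, Microtus, Mus, Oryzias, Panthera, Puma.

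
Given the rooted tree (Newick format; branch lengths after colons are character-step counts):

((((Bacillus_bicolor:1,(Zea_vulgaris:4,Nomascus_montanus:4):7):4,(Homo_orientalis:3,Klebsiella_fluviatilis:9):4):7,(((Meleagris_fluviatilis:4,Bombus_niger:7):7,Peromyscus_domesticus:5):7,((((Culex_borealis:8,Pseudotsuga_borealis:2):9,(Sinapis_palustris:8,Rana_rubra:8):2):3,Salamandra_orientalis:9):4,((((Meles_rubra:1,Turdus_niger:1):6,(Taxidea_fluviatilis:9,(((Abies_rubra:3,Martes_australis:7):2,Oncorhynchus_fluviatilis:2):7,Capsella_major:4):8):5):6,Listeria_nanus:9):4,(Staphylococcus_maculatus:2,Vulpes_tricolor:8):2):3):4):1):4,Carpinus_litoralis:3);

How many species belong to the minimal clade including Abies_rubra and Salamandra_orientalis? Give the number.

The MRCA of Abies_rubra and Salamandra_orientalis is the node subtending ((((Culex_borealis,Pseudotsuga_borealis),(Sinapis_palustris,Rana_rubra)),Salamandra_orientalis),((((Meles_rubra,Turdus_niger),(Taxidea_fluviatilis,(((Abies_rubra,Martes_australis),Oncorhynchus_fluviatilis),Capsella_major))),Listeria_nanus),(Staphylococcus_maculatus,Vulpes_tricolor))).
That clade contains 15 terminal taxa: Abies_rubra, Capsella_major, Culex_borealis, Listeria_nanus, Martes_australis, Meles_rubra, Oncorhynchus_fluviatilis, Pseudotsuga_borealis, Rana_rubra, Salamandra_orientalis, Sinapis_palustris, Staphylococcus_maculatus, Taxidea_fluviatilis, Turdus_niger, Vulpes_tricolor.

15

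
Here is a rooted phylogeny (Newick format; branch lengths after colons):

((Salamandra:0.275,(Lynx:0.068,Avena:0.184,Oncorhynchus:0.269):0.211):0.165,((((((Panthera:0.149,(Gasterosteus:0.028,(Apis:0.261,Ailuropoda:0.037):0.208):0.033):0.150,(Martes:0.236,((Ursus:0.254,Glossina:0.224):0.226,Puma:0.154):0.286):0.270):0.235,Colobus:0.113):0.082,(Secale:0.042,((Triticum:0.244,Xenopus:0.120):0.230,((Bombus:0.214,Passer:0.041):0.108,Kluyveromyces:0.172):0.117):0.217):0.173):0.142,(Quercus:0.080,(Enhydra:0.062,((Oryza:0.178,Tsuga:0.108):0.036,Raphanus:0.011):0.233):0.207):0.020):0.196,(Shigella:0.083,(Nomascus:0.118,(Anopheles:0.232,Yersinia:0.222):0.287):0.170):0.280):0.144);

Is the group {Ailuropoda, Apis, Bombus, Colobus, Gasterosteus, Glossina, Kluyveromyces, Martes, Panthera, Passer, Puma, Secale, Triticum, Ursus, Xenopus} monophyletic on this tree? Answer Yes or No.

Yes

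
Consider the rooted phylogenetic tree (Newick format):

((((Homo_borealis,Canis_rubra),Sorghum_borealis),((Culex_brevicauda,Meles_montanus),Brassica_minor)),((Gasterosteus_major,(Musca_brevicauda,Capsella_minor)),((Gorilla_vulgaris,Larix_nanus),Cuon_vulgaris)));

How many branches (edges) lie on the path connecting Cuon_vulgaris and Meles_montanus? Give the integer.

7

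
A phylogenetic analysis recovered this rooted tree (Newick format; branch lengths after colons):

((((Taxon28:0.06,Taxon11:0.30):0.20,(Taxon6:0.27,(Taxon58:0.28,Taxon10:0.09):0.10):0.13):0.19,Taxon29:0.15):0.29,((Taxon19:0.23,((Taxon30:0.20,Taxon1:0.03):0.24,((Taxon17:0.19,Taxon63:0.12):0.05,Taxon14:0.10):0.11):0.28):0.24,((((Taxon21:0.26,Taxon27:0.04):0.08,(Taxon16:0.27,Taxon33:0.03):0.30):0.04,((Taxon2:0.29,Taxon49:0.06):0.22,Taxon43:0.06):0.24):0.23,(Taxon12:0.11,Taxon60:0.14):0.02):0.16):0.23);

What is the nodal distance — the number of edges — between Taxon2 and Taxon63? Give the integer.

10

The MRCA of Taxon2 and Taxon63 is the node subtending ((Taxon19,((Taxon30,Taxon1),((Taxon17,Taxon63),Taxon14))),((((Taxon21,Taxon27),(Taxon16,Taxon33)),((Taxon2,Taxon49),Taxon43)),(Taxon12,Taxon60))).
From Taxon2 up to that node: 5 branches. From Taxon63 up to the same node: 5 branches. Total: 5 + 5 = 10.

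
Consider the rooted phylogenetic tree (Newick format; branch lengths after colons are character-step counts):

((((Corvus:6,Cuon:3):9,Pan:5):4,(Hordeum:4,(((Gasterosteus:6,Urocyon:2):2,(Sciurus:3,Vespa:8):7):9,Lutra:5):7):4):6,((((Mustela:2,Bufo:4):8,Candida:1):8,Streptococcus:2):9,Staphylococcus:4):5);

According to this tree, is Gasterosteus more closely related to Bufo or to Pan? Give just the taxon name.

Pan

The MRCA of Gasterosteus and Pan subtends (((Corvus,Cuon),Pan),(Hordeum,(((Gasterosteus,Urocyon),(Sciurus,Vespa)),Lutra))) (9 taxa).
The MRCA of Gasterosteus and Bufo is the root, subtending the entire tree (14 taxa).
The first is nested inside the second, so Gasterosteus shares a more recent common ancestor with Pan.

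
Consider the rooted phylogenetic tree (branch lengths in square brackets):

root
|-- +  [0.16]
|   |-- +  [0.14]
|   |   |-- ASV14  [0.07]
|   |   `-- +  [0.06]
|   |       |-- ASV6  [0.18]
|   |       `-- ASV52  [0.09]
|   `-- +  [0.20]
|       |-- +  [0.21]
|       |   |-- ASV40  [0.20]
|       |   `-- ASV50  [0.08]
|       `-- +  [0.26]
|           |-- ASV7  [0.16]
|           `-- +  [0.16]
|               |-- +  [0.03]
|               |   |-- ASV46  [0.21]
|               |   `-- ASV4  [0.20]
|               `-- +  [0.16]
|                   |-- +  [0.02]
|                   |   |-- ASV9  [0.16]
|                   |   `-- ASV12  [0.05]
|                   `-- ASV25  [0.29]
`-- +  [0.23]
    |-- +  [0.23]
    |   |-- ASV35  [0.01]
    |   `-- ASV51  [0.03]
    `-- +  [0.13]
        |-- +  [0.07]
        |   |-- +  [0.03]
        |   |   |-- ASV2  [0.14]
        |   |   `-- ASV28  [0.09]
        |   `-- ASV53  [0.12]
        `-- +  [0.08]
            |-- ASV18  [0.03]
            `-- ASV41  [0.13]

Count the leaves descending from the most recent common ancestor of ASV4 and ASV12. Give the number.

5

The MRCA of ASV4 and ASV12 is the node subtending ((ASV46,ASV4),((ASV9,ASV12),ASV25)).
That clade contains 5 terminal taxa: ASV12, ASV25, ASV4, ASV46, ASV9.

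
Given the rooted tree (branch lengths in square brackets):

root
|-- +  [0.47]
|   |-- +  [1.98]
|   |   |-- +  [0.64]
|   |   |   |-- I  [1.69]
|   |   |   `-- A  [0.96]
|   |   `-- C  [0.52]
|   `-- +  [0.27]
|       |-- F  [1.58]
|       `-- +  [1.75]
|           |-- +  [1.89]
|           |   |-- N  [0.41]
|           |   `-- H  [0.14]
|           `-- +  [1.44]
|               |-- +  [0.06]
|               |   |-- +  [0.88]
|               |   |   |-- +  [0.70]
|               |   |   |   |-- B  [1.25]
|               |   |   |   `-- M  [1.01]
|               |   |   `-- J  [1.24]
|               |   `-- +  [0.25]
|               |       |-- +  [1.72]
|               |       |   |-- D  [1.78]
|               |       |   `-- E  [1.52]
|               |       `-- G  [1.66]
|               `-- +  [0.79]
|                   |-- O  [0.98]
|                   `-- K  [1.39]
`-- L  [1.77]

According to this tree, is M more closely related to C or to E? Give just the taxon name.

E

The MRCA of M and E subtends (((B,M),J),((D,E),G)) (6 taxa).
The MRCA of M and C subtends (((I,A),C),(F,((N,H),((((B,M),J),((D,E),G)),(O,K))))) (14 taxa).
The first is nested inside the second, so M shares a more recent common ancestor with E.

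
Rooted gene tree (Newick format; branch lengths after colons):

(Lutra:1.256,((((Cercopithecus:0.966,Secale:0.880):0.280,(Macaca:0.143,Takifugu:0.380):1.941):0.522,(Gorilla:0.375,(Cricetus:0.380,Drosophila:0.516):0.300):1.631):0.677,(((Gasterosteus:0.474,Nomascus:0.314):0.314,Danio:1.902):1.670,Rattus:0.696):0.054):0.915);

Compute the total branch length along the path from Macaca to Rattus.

4.033

The path runs Macaca → … → MRCA → … → Rattus; the MRCA is the node subtending ((((Cercopithecus,Secale),(Macaca,Takifugu)),(Gorilla,(Cricetus,Drosophila))),(((Gasterosteus,Nomascus),Danio),Rattus)).
Branch lengths along that path: 0.143 + 1.941 + 0.522 + 0.677 + 0.054 + 0.696 = 4.033.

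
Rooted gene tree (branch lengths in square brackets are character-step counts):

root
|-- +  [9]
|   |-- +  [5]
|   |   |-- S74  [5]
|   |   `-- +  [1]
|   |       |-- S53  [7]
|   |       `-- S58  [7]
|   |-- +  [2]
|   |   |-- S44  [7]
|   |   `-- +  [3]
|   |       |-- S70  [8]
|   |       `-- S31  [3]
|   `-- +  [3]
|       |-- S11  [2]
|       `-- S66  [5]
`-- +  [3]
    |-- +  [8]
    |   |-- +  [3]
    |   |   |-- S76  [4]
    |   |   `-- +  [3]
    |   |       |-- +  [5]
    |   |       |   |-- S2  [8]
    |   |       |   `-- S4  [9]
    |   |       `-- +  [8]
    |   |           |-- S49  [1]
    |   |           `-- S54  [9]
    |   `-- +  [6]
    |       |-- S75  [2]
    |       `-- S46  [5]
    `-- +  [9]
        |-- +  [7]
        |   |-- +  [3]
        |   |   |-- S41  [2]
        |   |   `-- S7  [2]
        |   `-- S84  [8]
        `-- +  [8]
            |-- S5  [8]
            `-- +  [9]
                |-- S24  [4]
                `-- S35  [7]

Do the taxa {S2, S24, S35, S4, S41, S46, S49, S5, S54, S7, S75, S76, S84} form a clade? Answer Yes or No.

The most recent common ancestor of these taxa subtends (((S76,((S2,S4),(S49,S54))),(S75,S46)),(((S41,S7),S84),(S5,(S24,S35)))).
That clade has exactly 13 tips — every listed taxon and nothing else — so the group is monophyletic.

Yes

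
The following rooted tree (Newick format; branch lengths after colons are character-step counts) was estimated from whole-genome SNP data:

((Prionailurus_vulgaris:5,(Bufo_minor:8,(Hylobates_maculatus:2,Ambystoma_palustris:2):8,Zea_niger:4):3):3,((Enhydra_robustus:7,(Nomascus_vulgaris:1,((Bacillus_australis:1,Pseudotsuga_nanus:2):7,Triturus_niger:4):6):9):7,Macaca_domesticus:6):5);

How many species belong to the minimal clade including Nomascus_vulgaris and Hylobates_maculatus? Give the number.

11

The MRCA of Nomascus_vulgaris and Hylobates_maculatus is the root, so the clade is the entire tree.
That clade contains 11 terminal taxa: Ambystoma_palustris, Bacillus_australis, Bufo_minor, Enhydra_robustus, Hylobates_maculatus, Macaca_domesticus, Nomascus_vulgaris, Prionailurus_vulgaris, Pseudotsuga_nanus, Triturus_niger, Zea_niger.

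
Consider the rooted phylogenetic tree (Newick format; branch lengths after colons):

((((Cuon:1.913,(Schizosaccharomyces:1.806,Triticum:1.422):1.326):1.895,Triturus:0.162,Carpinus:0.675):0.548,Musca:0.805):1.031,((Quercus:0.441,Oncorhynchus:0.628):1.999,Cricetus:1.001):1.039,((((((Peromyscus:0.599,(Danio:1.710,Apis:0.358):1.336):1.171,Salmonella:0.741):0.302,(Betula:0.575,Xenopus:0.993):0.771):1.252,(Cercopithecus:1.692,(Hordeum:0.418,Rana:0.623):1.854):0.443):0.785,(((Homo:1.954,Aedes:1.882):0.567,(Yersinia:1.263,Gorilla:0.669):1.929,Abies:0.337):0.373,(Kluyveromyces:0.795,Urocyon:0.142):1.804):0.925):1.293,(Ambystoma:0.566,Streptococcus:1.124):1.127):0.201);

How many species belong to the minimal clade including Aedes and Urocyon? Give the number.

7

The MRCA of Aedes and Urocyon is the node subtending (((Homo,Aedes),(Yersinia,Gorilla),Abies),(Kluyveromyces,Urocyon)).
That clade contains 7 terminal taxa: Abies, Aedes, Gorilla, Homo, Kluyveromyces, Urocyon, Yersinia.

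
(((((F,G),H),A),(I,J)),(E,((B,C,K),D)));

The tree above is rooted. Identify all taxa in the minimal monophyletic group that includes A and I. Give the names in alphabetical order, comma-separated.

A, F, G, H, I, J

Tracing A: it sits inside (((F,G),H),A).
Tracing I: it sits inside (I,J).
The smallest clade enclosing both is ((((F,G),H),A),(I,J)); the answer is its 6 terminal taxa in alphabetical order.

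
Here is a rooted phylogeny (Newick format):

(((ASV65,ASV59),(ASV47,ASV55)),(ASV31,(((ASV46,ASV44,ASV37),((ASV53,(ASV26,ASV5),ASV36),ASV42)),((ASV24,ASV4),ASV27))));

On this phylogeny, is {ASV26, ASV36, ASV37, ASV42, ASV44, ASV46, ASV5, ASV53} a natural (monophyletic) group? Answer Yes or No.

The most recent common ancestor of these taxa subtends ((ASV46,ASV44,ASV37),((ASV53,(ASV26,ASV5),ASV36),ASV42)).
That clade has exactly 8 tips — every listed taxon and nothing else — so the group is monophyletic.

Yes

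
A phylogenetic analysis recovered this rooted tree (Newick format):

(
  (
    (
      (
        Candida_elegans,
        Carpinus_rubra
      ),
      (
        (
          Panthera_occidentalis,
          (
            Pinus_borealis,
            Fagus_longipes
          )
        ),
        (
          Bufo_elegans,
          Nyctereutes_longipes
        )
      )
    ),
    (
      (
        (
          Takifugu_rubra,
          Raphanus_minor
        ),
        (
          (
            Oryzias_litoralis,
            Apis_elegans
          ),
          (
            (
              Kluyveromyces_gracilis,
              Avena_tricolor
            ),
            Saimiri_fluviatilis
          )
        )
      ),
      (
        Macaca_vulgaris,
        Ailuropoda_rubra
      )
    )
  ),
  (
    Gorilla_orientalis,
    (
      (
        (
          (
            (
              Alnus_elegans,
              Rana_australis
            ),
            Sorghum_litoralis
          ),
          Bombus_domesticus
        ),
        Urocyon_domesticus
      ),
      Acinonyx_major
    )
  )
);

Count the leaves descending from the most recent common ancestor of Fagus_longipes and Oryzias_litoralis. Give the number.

16

The MRCA of Fagus_longipes and Oryzias_litoralis is the node subtending (((Candida_elegans,Carpinus_rubra),((Panthera_occidentalis,(Pinus_borealis,Fagus_longipes)),(Bufo_elegans,Nyctereutes_longipes))),(((Takifugu_rubra,Raphanus_minor),((Oryzias_litoralis,Apis_elegans),((Kluyveromyces_gracilis,Avena_tricolor),Saimiri_fluviatilis))),(Macaca_vulgaris,Ailuropoda_rubra))).
That clade contains 16 terminal taxa: Ailuropoda_rubra, Apis_elegans, Avena_tricolor, Bufo_elegans, Candida_elegans, Carpinus_rubra, Fagus_longipes, Kluyveromyces_gracilis, Macaca_vulgaris, Nyctereutes_longipes, Oryzias_litoralis, Panthera_occidentalis, Pinus_borealis, Raphanus_minor, Saimiri_fluviatilis, Takifugu_rubra.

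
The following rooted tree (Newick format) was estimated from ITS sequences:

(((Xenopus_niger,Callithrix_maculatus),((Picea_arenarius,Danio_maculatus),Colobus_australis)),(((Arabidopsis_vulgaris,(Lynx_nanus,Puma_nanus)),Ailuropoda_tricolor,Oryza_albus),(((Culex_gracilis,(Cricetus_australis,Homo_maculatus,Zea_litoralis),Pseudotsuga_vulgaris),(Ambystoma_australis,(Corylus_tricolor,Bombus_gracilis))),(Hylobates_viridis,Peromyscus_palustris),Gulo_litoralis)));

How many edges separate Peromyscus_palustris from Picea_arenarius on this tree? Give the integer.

8

The MRCA of Peromyscus_palustris and Picea_arenarius is the root of the tree.
From Peromyscus_palustris up to that node: 4 branches. From Picea_arenarius up to the same node: 4 branches. Total: 4 + 4 = 8.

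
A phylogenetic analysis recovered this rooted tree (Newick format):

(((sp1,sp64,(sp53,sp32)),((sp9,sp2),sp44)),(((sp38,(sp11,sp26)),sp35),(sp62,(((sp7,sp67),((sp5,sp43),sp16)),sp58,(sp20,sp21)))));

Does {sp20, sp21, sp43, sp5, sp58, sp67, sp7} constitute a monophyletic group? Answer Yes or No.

The MRCA of the listed taxa subtends (((sp7,sp67),((sp5,sp43),sp16)),sp58,(sp20,sp21)).
That clade also contains sp16, which is not in the proposed group, so the group is not monophyletic.

No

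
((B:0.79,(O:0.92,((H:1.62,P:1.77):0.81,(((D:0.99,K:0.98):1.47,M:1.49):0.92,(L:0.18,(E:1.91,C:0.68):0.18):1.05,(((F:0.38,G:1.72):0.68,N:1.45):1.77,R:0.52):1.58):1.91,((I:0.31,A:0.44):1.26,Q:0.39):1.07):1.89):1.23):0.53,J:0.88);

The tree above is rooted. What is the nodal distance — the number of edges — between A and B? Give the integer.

6

The MRCA of A and B is the node subtending (B,(O,((H,P),(((D,K),M),(L,(E,C)),(((F,G),N),R)),((I,A),Q)))).
From A up to that node: 5 branches. From B up to the same node: 1 branch. Total: 5 + 1 = 6.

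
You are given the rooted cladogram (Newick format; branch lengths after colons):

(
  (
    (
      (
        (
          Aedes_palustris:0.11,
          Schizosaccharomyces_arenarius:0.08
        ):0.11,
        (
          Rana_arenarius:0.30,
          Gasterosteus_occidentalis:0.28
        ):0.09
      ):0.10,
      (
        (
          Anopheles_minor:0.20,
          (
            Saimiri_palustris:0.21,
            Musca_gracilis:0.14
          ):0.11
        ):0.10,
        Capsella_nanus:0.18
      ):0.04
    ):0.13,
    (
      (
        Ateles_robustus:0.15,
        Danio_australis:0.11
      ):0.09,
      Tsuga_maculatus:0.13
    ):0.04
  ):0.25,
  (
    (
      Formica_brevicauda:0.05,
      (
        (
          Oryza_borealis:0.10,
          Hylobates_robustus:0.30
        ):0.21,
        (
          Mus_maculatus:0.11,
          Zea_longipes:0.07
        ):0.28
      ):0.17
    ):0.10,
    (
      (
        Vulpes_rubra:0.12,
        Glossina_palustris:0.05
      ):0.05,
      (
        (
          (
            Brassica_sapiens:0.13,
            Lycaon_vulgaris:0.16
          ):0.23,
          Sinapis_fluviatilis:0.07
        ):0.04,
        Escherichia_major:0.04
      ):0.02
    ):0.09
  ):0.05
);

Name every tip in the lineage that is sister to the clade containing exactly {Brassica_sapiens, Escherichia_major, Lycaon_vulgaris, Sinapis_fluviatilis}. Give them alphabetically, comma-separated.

Glossina_palustris, Vulpes_rubra

The clade containing exactly {Brassica_sapiens, Escherichia_major, Lycaon_vulgaris, Sinapis_fluviatilis} attaches to the tree at the node subtending ((Vulpes_rubra,Glossina_palustris),(((Brassica_sapiens,Lycaon_vulgaris),Sinapis_fluviatilis),Escherichia_major)).
The other lineage descending from that same node — the sister group — is (Vulpes_rubra,Glossina_palustris); its 2 tips in alphabetical order are the answer.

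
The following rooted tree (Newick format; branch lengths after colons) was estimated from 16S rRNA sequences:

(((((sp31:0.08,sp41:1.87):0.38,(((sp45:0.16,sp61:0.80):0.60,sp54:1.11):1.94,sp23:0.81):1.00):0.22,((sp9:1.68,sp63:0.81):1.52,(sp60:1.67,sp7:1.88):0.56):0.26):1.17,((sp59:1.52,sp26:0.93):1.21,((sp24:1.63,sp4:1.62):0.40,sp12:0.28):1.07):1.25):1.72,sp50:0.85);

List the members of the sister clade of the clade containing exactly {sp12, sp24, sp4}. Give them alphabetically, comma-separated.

sp26, sp59

The clade containing exactly {sp12, sp24, sp4} attaches to the tree at the node subtending ((sp59,sp26),((sp24,sp4),sp12)).
The other lineage descending from that same node — the sister group — is (sp59,sp26); its 2 tips in alphabetical order are the answer.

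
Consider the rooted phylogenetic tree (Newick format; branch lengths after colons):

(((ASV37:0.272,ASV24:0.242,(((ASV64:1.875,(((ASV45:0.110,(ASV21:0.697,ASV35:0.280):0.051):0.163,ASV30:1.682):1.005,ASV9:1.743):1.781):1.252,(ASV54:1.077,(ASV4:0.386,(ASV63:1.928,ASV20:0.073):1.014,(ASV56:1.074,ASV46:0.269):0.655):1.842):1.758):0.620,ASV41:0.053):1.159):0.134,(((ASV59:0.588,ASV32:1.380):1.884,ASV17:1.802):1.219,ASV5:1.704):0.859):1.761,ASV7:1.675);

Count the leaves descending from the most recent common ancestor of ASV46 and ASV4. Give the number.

The MRCA of ASV46 and ASV4 is the node subtending (ASV4,(ASV63,ASV20),(ASV56,ASV46)).
That clade contains 5 terminal taxa: ASV20, ASV4, ASV46, ASV56, ASV63.

5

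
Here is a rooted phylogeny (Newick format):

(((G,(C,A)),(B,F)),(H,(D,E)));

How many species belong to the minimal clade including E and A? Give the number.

The MRCA of E and A is the root, so the clade is the entire tree.
That clade contains 8 terminal taxa: A, B, C, D, E, F, G, H.

8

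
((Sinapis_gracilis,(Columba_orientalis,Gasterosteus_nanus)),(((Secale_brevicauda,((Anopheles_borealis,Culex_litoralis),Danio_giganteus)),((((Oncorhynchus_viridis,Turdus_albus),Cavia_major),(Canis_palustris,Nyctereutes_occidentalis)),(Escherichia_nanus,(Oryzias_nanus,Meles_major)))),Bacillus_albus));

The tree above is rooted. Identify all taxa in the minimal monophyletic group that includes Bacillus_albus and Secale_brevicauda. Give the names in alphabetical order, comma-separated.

Tracing Bacillus_albus: it sits inside (((Secale_brevicauda,((Anopheles_borealis,Culex_litoralis),Danio_giganteus)),((((Oncorhynchus_viridis,Turdus_albus),Cavia_major),(Canis_palustris,Nyctereutes_occidentalis)),(Escherichia_nanus,(Oryzias_nanus,Meles_major)))),Bacillus_albus).
Tracing Secale_brevicauda: it sits inside (Secale_brevicauda,((Anopheles_borealis,Culex_litoralis),Danio_giganteus)).
The smallest clade enclosing both is (((Secale_brevicauda,((Anopheles_borealis,Culex_litoralis),Danio_giganteus)),((((Oncorhynchus_viridis,Turdus_albus),Cavia_major),(Canis_palustris,Nyctereutes_occidentalis)),(Escherichia_nanus,(Oryzias_nanus,Meles_major)))),Bacillus_albus); the answer is its 13 terminal taxa in alphabetical order.

Anopheles_borealis, Bacillus_albus, Canis_palustris, Cavia_major, Culex_litoralis, Danio_giganteus, Escherichia_nanus, Meles_major, Nyctereutes_occidentalis, Oncorhynchus_viridis, Oryzias_nanus, Secale_brevicauda, Turdus_albus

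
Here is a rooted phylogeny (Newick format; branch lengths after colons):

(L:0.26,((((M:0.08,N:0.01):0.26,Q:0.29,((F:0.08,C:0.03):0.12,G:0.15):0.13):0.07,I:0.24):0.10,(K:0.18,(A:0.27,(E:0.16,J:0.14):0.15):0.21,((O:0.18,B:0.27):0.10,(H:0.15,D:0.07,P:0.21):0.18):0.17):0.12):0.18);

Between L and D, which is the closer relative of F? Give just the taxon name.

D

The MRCA of F and D subtends ((((M,N),Q,((F,C),G)),I),(K,(A,(E,J)),((O,B),(H,D,P)))) (16 taxa).
The MRCA of F and L is the root, subtending the entire tree (17 taxa).
The first is nested inside the second, so F shares a more recent common ancestor with D.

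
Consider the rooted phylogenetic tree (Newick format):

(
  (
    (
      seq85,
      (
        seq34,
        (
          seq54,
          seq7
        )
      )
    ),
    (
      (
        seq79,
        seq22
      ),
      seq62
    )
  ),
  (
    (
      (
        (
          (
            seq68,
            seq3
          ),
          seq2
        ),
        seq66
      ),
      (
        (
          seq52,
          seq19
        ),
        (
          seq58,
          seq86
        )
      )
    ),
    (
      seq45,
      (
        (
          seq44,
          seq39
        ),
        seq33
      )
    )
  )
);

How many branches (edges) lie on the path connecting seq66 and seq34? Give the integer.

The MRCA of seq66 and seq34 is the root of the tree.
From seq66 up to that node: 4 branches. From seq34 up to the same node: 4 branches. Total: 4 + 4 = 8.

8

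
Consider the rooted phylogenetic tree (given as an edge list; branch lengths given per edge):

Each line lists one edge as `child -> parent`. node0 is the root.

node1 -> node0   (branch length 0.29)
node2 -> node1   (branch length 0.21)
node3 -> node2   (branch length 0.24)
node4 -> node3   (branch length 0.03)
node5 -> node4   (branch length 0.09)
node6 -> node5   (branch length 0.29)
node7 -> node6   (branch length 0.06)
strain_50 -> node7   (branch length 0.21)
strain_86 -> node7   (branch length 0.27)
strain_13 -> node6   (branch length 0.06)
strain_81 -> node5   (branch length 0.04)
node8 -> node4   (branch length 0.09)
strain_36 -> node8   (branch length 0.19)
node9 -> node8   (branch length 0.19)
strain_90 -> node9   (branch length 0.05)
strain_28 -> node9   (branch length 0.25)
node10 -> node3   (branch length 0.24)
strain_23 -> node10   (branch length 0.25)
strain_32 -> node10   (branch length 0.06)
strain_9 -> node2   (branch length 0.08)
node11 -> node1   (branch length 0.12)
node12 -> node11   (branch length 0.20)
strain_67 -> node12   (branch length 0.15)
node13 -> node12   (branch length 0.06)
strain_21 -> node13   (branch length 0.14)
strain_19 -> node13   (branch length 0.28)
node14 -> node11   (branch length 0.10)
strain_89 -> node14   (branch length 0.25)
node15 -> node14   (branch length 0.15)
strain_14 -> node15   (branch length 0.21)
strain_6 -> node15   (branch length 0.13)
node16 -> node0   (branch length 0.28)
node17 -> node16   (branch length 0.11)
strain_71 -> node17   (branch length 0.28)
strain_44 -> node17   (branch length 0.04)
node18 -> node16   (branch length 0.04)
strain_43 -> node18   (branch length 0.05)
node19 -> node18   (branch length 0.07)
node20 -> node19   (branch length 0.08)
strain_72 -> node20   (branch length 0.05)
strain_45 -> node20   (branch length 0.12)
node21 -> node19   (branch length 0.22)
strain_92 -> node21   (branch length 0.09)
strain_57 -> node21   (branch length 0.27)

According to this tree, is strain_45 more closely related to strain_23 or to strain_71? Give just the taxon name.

strain_71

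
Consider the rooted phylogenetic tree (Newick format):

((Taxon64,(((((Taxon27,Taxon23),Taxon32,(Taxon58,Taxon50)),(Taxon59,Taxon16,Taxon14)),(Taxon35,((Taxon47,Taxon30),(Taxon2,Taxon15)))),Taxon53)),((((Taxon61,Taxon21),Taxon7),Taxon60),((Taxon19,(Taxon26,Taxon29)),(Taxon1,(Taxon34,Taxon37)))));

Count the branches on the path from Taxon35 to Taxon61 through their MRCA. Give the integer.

10

The MRCA of Taxon35 and Taxon61 is the root of the tree.
From Taxon35 up to that node: 5 branches. From Taxon61 up to the same node: 5 branches. Total: 5 + 5 = 10.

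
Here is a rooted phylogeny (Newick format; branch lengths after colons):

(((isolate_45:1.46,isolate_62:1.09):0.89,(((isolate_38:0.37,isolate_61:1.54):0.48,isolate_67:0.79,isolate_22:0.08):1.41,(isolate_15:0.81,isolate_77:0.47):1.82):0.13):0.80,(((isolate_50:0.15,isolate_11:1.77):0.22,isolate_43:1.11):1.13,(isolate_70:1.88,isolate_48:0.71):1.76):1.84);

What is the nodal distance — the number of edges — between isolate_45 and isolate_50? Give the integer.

The MRCA of isolate_45 and isolate_50 is the root of the tree.
From isolate_45 up to that node: 3 branches. From isolate_50 up to the same node: 4 branches. Total: 3 + 4 = 7.

7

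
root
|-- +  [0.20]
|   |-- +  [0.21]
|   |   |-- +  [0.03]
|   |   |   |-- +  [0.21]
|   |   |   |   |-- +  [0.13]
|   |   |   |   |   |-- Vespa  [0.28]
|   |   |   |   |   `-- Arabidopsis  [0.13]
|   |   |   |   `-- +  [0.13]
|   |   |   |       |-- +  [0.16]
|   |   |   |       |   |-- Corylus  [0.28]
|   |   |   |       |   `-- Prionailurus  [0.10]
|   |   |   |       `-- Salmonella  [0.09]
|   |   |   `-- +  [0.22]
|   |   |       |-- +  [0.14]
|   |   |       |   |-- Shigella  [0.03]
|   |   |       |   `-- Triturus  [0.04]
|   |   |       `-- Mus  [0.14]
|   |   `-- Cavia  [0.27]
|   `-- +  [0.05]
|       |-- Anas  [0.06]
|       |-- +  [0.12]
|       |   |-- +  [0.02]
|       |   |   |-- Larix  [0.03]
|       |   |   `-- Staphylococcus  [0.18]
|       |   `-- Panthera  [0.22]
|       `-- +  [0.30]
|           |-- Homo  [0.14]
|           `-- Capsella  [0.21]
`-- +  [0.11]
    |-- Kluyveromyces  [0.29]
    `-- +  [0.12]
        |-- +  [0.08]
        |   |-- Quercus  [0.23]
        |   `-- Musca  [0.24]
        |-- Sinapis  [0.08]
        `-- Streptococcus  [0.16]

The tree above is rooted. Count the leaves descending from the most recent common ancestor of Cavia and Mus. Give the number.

9

The MRCA of Cavia and Mus is the node subtending ((((Vespa,Arabidopsis),((Corylus,Prionailurus),Salmonella)),((Shigella,Triturus),Mus)),Cavia).
That clade contains 9 terminal taxa: Arabidopsis, Cavia, Corylus, Mus, Prionailurus, Salmonella, Shigella, Triturus, Vespa.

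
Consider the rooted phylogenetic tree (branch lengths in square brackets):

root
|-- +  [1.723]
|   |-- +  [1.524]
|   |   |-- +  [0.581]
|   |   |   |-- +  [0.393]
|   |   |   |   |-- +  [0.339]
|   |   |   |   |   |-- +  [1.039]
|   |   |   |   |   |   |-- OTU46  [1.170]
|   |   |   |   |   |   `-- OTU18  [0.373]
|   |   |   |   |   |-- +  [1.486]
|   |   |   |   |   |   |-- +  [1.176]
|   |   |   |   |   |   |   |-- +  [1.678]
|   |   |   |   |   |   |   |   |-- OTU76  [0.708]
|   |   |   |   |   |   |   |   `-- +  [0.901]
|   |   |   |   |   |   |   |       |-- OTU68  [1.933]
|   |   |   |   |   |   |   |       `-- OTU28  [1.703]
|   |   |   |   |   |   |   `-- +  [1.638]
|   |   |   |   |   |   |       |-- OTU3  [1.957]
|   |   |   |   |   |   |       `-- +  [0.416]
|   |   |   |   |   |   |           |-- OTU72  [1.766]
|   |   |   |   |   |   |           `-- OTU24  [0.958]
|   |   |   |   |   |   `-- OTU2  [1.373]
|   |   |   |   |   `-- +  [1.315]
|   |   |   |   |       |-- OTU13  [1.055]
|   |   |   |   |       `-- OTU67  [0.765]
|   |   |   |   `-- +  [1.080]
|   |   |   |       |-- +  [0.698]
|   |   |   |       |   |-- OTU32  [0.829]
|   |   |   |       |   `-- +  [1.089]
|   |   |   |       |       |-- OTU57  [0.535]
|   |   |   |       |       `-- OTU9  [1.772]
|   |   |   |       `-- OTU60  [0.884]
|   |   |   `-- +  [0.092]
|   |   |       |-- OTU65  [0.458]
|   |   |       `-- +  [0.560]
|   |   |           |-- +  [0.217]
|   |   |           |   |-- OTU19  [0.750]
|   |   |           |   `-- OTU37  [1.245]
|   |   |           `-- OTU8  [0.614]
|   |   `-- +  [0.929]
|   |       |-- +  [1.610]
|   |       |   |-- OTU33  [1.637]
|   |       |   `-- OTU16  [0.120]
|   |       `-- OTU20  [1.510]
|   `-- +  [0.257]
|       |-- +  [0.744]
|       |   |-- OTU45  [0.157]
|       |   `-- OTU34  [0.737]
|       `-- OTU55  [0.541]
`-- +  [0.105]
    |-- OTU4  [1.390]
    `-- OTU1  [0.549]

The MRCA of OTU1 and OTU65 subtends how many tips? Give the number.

27

The MRCA of OTU1 and OTU65 is the root, so the clade is the entire tree.
That clade contains 27 terminal taxa: OTU1, OTU13, OTU16, OTU18, OTU19, OTU2, OTU20, OTU24, OTU28, OTU3, OTU32, OTU33, OTU34, OTU37, OTU4, OTU45, OTU46, OTU55, OTU57, OTU60, OTU65, OTU67, OTU68, OTU72, OTU76, OTU8, OTU9.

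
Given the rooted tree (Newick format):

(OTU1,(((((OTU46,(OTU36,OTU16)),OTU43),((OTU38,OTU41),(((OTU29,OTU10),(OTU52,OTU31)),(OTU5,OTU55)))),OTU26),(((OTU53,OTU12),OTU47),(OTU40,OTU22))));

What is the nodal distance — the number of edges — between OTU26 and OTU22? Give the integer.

5

The MRCA of OTU26 and OTU22 is the node subtending (((((OTU46,(OTU36,OTU16)),OTU43),((OTU38,OTU41),(((OTU29,OTU10),(OTU52,OTU31)),(OTU5,OTU55)))),OTU26),(((OTU53,OTU12),OTU47),(OTU40,OTU22))).
From OTU26 up to that node: 2 branches. From OTU22 up to the same node: 3 branches. Total: 2 + 3 = 5.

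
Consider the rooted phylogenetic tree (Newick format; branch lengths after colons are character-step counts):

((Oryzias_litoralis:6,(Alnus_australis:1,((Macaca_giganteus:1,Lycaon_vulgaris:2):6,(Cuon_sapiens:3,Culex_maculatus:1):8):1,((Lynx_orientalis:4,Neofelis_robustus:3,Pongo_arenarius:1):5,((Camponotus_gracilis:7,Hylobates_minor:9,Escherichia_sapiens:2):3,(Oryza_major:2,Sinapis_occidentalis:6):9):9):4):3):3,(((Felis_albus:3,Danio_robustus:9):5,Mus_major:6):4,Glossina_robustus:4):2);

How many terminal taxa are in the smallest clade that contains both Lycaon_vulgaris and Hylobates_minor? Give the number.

13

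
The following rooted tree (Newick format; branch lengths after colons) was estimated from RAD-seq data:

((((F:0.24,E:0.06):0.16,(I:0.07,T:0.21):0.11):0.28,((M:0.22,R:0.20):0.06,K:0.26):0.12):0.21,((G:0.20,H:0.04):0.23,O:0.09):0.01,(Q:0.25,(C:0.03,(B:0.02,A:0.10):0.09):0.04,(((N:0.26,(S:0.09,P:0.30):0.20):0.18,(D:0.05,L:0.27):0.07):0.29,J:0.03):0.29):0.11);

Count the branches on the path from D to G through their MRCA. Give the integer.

8

The MRCA of D and G is the root of the tree.
From D up to that node: 5 branches. From G up to the same node: 3 branches. Total: 5 + 3 = 8.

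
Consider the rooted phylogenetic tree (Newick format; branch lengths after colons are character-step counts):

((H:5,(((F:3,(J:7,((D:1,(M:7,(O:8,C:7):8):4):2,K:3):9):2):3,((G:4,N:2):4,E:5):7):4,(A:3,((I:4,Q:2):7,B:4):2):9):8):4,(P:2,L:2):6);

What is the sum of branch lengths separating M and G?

The path runs M → … → MRCA → … → G; the MRCA is the node subtending ((F,(J,((D,(M,(O,C))),K))),((G,N),E)).
Branch lengths along that path: 7 + 4 + 2 + 9 + 2 + 3 + 7 + 4 + 4 = 42.

42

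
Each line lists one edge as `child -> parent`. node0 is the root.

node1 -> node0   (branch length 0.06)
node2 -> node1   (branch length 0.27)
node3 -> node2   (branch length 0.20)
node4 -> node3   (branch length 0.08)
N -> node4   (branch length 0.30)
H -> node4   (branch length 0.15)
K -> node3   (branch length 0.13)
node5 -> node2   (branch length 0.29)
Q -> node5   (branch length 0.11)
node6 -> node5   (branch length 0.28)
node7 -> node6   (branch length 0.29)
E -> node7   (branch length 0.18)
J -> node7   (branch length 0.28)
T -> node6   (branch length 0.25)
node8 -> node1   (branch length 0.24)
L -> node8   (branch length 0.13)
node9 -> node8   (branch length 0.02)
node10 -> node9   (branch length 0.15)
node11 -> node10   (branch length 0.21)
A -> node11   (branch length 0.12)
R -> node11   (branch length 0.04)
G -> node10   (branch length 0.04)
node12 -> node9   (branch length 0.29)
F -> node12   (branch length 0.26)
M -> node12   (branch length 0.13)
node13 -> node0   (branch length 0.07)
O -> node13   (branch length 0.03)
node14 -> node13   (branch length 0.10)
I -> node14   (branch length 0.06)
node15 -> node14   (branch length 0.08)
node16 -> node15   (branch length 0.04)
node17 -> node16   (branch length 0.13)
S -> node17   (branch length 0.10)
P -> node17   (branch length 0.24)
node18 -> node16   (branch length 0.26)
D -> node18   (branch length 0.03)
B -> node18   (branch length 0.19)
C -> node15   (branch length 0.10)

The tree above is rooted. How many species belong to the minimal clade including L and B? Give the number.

20

The MRCA of L and B is the root, so the clade is the entire tree.
That clade contains 20 terminal taxa: A, B, C, D, E, F, G, H, I, J, K, L, M, N, O, P, Q, R, S, T.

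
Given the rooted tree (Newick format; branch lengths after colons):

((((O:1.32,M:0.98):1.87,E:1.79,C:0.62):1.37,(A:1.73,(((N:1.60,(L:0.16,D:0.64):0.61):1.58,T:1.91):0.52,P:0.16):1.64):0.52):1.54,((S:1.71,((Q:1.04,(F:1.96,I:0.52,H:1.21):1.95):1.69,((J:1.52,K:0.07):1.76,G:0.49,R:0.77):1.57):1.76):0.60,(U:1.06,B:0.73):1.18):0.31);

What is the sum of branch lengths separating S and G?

5.53

The path runs S → … → MRCA → … → G; the MRCA is the node subtending (S,((Q,(F,I,H)),((J,K),G,R))).
Branch lengths along that path: 1.71 + 1.76 + 1.57 + 0.49 = 5.53.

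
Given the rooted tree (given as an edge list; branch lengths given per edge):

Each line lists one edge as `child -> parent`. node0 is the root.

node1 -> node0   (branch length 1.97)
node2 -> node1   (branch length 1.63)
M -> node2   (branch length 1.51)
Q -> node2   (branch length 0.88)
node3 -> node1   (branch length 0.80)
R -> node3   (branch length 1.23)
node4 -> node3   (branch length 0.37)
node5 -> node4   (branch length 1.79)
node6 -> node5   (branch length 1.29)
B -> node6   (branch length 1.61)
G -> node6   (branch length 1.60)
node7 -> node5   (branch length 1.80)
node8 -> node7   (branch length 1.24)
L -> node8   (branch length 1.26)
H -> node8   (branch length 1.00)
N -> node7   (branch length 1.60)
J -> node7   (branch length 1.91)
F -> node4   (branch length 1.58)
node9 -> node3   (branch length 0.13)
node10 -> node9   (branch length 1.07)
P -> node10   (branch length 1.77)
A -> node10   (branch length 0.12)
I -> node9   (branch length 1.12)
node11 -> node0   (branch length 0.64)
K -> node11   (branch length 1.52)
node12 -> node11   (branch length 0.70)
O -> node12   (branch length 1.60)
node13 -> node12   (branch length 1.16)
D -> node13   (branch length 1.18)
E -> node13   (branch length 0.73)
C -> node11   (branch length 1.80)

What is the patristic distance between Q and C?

The path runs Q → … → MRCA → … → C; the MRCA is the root of the tree.
Branch lengths along that path: 0.88 + 1.63 + 1.97 + 0.64 + 1.80 = 6.92.

6.92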